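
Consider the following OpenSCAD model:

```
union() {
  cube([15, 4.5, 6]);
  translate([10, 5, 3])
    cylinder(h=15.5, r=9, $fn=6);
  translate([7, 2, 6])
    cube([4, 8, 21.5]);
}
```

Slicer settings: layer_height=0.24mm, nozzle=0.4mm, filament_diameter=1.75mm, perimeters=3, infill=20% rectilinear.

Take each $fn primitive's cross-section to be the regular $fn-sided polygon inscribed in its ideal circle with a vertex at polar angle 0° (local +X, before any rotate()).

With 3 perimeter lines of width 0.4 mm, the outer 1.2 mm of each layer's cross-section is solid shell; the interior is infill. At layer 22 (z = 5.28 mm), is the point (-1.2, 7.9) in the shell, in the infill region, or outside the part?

outside

At z = 5.28 mm: the 15×4.5 cube contributes its full rectangle; the r=9 cylinder at (10, 5) contributes a regular 6-gon of circumradius 9; the cube at (7, 2) does not reach this height (z outside [6, 27.5]); Merging all regions: the regions partially overlap (shared area 55.86 mm²), so overlapping operands fuse into one piece — 1 connected region. Overall, the cross-section is a single solid region. The nearest boundary edge runs (1.00, 5.00)→(5.50, 12.79); distance from the point to it = 3.36 mm. The point is not inside any of the regions above, so it lies outside the cross-section (3.36 mm from the nearest boundary).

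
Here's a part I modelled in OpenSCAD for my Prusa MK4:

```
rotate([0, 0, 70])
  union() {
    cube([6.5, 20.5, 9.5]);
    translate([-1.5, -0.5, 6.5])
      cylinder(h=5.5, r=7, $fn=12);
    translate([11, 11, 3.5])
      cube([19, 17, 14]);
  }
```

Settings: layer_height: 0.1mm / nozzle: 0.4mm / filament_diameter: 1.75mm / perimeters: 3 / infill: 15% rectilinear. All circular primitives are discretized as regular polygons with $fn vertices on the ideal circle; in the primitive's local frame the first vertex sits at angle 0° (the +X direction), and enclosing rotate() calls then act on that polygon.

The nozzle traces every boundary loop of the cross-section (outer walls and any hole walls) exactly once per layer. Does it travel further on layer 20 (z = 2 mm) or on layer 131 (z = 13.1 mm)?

layer 131 (z = 13.1 mm)

Layer 20 (z = 2): the cube (footprint 6.5×20.5) is included at this height (perimeter 54.00 mm); the cylinder at (-1.5, -0.5) does not reach this height (z outside [6.5, 12]); the cube at (11, 11) does not reach this height (z outside [3.5, 17.5]); Combining (union): only the 6.5×20.5 cube is present, so the union is just that shape — boundary = 54.00 mm; (whole slice rotated 70° about Z — lengths, areas and connectivity unchanged). So its perimeter = 54.00 mm. Layer 131 (z = 13.1): the cube does not reach this height (z outside [0, 9.5]); the cylinder at (-1.5, -0.5) does not reach this height (z outside [6.5, 12]); the cube at (11, 11) (footprint 19×17) is included at this height (perimeter 72.00 mm); Merging all regions: only the 19×17 cube at (11, 11) is present, so the union is just that shape — boundary = 72.00 mm; (rotated 70° about Z; rotation is an isometry so areas/perimeters/island counts are preserved). So its perimeter = 72.00 mm. Layer 131 is larger (72.00 vs 54.00 mm).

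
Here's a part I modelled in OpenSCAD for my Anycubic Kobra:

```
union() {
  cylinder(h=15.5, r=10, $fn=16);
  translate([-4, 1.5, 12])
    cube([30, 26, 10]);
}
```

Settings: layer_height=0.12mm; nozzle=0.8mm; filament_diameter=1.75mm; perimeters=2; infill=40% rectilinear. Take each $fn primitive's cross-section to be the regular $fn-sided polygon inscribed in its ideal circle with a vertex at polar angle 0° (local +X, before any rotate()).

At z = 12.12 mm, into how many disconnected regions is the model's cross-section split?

At z = 12.12 mm: the cylinder: section is a regular 16-gon, circumradius r=10; the cube at (-4, 1.5) (footprint 30×26) is included at this height; Combining (union): the regions partially overlap (shared area 94.16 mm²), so overlapping operands fuse into one piece — 1 connected region. The result has 1 disconnected region.

1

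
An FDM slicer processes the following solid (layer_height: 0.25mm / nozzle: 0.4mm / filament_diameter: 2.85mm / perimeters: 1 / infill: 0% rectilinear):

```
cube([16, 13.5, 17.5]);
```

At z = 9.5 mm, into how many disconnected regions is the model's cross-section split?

At z = 9.5 mm: the cube (footprint 16×13.5) is included at this height. The result has 1 disconnected region.

1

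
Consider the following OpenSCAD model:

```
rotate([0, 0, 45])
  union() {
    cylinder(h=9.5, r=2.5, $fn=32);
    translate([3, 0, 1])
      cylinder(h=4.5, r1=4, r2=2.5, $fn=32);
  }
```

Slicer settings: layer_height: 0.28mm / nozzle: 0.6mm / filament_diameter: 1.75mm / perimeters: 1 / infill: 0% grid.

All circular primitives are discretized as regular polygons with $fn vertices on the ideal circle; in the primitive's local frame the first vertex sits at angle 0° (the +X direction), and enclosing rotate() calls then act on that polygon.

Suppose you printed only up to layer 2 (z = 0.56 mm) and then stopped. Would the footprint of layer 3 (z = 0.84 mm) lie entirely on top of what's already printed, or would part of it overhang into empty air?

Compare the two slices. At z = 0.56: the r=2.5 cylinder gives a regular 32-gon of circumradius 2.5 (constant along its height) (area = (32/2)·2.500²·sin(360°/32) = 19.51 mm²); the cone at (3, 0) is absent (z outside [1, 5.5]); Combining (union): only the r=2.5 cylinder is present, so the union is just that shape — area = 19.51 mm²; (whole slice rotated 45° about Z — lengths, areas and connectivity unchanged). At z = 0.84: the cylinder: section is a regular 32-gon, circumradius r=2.5 (area = (32/2)·2.500²·sin(360°/32) = 19.51 mm²); the cone at (3, 0) does not reach this height (z outside [1, 5.5]); Merging all regions: only the r=2.5 cylinder is present, so the union is just that shape — area = 19.51 mm²; (whole slice rotated 45° about Z — lengths, areas and connectivity unchanged). Checking containment: the cross-section at z = 0.84 is a subset of the cross-section at z = 0.56.

entirely on top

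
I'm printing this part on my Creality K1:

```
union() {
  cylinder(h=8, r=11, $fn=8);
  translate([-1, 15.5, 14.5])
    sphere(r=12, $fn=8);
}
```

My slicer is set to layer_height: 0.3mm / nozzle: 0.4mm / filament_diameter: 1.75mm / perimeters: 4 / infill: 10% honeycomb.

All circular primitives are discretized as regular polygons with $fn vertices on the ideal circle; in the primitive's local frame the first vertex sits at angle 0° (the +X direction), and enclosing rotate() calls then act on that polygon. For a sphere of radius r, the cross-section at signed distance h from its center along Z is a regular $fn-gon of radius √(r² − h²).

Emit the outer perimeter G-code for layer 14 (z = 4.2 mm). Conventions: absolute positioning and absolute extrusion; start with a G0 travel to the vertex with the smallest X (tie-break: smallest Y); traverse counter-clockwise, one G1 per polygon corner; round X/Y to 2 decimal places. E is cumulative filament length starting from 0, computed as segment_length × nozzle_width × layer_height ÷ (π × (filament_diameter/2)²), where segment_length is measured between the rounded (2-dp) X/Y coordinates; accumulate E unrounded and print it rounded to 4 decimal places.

At z = 4.2 mm: the r=11 cylinder contributes a regular 8-gon of circumradius 11; the r=12 sphere at (-1, 15.5) slices to a regular 8-gon of circumradius 6.157 (√(r²−h²) with h=10.3 from center); Combining (union): the regions partially overlap (shared area 3.11 mm²), so overlapping operands fuse into one piece — 1 connected region. The outline is a single polygon with 16 vertices. Extrusion per mm of travel: 0.4 × 0.3 / (π × 0.875²) = 0.049890. Accumulating E over each segment gives final E = 4.8090.

G0 X-11.00 Y0.00 Z4.20
G1 X-7.78 Y-7.78 E0.4201
G1 X0.00 Y-11.00 E0.8402
G1 X7.78 Y-7.78 E1.2602
G1 X11.00 Y0.00 E1.6803
G1 X7.78 Y7.78 E2.1004
G1 X1.50 Y10.38 E2.4395
G1 X3.35 Y11.15 E2.5395
G1 X5.16 Y15.50 E2.7745
G1 X3.35 Y19.85 E3.0096
G1 X-1.00 Y21.66 E3.2446
G1 X-5.35 Y19.85 E3.4797
G1 X-7.16 Y15.50 E3.7148
G1 X-5.35 Y11.15 E3.9498
G1 X-2.50 Y9.96 E4.1039
G1 X-7.78 Y7.78 E4.3889
G1 X-11.00 Y0.00 E4.8090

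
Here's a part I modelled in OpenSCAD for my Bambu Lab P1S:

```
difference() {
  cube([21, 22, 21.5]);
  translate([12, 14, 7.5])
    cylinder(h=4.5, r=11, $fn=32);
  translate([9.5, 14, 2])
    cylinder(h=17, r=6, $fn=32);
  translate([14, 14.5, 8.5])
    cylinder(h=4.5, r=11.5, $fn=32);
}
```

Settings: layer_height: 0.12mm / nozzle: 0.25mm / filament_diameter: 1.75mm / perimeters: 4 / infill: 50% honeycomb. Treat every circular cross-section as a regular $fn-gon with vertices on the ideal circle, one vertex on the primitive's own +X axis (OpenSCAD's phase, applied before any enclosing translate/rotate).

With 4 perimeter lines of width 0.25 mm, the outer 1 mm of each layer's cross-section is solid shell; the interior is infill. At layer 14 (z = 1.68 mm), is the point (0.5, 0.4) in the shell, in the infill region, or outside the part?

At z = 1.68 mm: the 21×22 cube contributes its full rectangle; the cylinder at (12, 14) is absent (z outside [7.5, 12]); the cylinder at (9.5, 14) is not intersected at this z (z outside [2, 19]); the cylinder at (14, 14.5) does not reach this height (z outside [8.5, 13]); Subtracting the remaining from the first: none of the subtracted shapes is present at this height, so the 21×22 cube is unchanged — 1 connected region. Overall, the cross-section is a single solid region. The nearest boundary edge runs (0.00, 0.00)→(21.00, 0.00); distance from the point to it = 0.40 mm. The point is inside the cross-section, 0.40 mm from the nearest boundary — within the 1 mm shell band (4 × 0.25).

shell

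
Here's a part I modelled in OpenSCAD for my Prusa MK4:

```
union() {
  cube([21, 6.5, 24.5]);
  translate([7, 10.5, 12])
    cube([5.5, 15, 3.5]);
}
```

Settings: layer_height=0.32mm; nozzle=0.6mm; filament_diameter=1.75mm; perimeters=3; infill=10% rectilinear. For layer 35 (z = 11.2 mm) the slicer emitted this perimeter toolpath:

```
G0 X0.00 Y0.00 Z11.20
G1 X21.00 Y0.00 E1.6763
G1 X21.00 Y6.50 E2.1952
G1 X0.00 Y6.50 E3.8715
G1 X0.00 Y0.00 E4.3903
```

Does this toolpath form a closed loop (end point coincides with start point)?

Start point (G0): (0.00, 0.00). End point (last G1): the path returns to the start — closed.

yes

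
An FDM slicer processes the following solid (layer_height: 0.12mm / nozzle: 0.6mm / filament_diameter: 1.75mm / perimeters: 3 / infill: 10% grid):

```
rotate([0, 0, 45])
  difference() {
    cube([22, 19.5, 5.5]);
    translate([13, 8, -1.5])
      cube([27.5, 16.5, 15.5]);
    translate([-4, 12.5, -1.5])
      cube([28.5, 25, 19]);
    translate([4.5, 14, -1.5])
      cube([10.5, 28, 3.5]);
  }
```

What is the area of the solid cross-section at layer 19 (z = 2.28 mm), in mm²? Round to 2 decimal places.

At z = 2.28 mm: the cube is present — its section is the full 22×19.5 rectangle (area 429.00 mm²); the cube at (13, 8) (footprint 27.5×16.5) is included at this height (area 453.75 mm²); the cube at (-4, 12.5) is present — its section is the full 28.5×25 rectangle (area 712.50 mm²); the cube at (4.5, 14) is absent (z outside [-1.5, 2]); Subtracting the remaining from the first: starting from the 22×19.5 cube (429.00 mm²), the 27.5×16.5 cube at (13, 8) partially overlaps it — only the 103.50 mm² overlap (of its 453.75 mm²) is removed, clipping the outline; the 28.5×25 cube at (-4, 12.5) partially overlaps it — only the 91.00 mm² overlap (of its 712.50 mm²) is removed, clipping the outline — area = 234.50 mm²; (rotated 45° about Z; rotation is an isometry so areas/perimeters/island counts are preserved). Overall, the cross-section is a single solid region. Net area = 234.50 mm².

234.50 mm²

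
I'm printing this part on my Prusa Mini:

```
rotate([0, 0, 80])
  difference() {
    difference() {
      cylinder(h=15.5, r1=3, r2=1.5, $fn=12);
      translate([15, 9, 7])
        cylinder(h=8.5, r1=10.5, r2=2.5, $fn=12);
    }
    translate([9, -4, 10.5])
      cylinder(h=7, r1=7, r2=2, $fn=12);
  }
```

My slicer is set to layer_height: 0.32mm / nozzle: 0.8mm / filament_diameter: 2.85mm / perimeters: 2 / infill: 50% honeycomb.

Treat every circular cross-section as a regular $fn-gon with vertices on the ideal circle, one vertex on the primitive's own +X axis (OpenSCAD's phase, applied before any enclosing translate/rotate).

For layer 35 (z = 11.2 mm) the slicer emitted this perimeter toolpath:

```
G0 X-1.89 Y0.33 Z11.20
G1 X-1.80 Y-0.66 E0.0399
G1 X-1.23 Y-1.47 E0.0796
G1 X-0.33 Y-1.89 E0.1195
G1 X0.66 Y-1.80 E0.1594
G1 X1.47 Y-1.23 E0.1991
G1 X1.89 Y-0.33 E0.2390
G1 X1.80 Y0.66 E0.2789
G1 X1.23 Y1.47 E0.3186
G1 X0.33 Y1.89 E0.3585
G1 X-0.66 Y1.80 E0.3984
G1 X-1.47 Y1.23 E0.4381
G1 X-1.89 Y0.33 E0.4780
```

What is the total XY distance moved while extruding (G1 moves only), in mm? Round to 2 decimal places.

11.91 mm

Sum the Euclidean lengths of each G1 segment: total = 11.91 mm.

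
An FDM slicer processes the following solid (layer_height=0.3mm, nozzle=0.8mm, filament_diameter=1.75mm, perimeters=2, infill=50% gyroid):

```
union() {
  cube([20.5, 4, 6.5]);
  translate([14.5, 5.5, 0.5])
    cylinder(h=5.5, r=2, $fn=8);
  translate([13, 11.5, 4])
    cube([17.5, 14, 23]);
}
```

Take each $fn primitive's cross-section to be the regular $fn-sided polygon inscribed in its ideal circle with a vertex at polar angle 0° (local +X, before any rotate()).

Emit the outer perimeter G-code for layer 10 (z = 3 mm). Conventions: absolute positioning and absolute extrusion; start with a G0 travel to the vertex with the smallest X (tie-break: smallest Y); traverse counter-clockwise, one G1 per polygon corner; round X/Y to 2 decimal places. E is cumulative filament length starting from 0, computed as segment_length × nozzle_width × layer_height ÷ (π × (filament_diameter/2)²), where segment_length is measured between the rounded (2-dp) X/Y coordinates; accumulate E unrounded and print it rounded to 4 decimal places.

G0 X0.00 Y0.00 Z3.00
G1 X20.50 Y0.00 E2.0455
G1 X20.50 Y4.00 E2.4446
G1 X15.71 Y4.00 E2.9226
G1 X15.91 Y4.09 E2.9445
G1 X16.50 Y5.50 E3.0970
G1 X15.91 Y6.91 E3.2495
G1 X14.50 Y7.50 E3.4020
G1 X13.09 Y6.91 E3.5545
G1 X12.50 Y5.50 E3.7070
G1 X13.09 Y4.09 E3.8595
G1 X13.29 Y4.00 E3.8814
G1 X0.00 Y4.00 E5.2075
G1 X0.00 Y0.00 E5.6066

At z = 3 mm: the 20.5×4 cube contributes its full rectangle; the r=2 cylinder at (14.5, 5.5) contributes a regular 8-gon of circumradius 2; the cube at (13, 11.5) is absent (z outside [4, 27]); Combining (union): the regions partially overlap (shared area 0.60 mm²), so overlapping operands fuse into one piece — 1 connected region. The outline is a single polygon with 13 vertices. Extrusion per mm of travel: 0.8 × 0.3 / (π × 0.875²) = 0.099780. Accumulating E over each segment gives final E = 5.6066.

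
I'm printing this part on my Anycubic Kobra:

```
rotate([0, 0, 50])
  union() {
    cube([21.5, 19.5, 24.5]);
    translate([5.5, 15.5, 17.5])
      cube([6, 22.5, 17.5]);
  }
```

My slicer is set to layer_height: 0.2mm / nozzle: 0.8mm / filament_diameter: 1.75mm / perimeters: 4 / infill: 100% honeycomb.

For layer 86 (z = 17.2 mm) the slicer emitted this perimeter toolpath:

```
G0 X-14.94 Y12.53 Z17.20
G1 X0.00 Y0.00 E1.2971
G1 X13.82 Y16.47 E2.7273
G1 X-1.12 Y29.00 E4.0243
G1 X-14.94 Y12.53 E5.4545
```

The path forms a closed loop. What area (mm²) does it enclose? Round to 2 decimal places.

419.23 mm²

Apply the shoelace formula to the sequence of (X, Y) vertices; enclosed area = 419.23 mm².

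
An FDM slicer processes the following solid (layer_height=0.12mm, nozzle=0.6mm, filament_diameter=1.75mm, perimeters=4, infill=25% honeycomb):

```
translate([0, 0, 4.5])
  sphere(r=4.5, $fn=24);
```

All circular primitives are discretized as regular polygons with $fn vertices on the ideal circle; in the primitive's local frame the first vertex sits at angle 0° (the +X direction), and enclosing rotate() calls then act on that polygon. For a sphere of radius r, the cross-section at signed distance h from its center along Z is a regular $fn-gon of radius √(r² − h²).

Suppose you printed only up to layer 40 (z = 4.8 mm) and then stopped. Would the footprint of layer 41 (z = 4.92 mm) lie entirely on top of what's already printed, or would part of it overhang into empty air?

Compare the two slices. At z = 4.8: the r=4.5 sphere slices to a regular 24-gon of circumradius 4.490 (√(r²−h²) with h=0.3 from center) (area = (24/2)·4.490²·sin(360°/24) = 62.61 mm²). At z = 4.92: the r=4.5 sphere slices to a regular 24-gon of circumradius 4.480 (√(r²−h²) with h=0.42 from center) (area = (24/2)·4.480²·sin(360°/24) = 62.35 mm²). Checking containment: the cross-section at z = 4.92 is a subset of the cross-section at z = 4.8.

entirely on top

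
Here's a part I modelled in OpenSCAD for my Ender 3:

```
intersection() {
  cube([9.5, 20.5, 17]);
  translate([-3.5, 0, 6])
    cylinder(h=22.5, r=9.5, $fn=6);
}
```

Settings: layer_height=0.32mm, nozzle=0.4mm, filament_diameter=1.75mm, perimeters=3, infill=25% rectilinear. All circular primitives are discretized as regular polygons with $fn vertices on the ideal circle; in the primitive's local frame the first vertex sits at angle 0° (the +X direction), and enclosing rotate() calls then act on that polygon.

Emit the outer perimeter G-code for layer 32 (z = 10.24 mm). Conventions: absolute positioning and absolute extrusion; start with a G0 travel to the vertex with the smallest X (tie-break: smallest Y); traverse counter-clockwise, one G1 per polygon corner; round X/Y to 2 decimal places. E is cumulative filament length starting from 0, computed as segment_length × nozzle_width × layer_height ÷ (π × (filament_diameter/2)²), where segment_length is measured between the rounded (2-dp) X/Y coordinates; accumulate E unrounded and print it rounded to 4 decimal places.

At z = 10.24 mm: the cube is present — its section is the full 9.5×20.5 rectangle; the cylinder at (-3.5, 0): section is a regular 6-gon, circumradius r=9.5; After intersecting: the r=9.5 cylinder at (-3.5, 0) partially overlaps the 9.5×20.5 cube; clipping to the common part keeps 29.82 mm² — 1 connected region. The outline is a single polygon with 4 vertices. Extrusion per mm of travel: 0.4 × 0.32 / (π × 0.875²) = 0.053216. Accumulating E over each segment gives final E = 1.3295.

G0 X0.00 Y0.00 Z10.24
G1 X6.00 Y0.00 E0.3193
G1 X1.25 Y8.23 E0.8250
G1 X0.00 Y8.23 E0.8915
G1 X0.00 Y0.00 E1.3295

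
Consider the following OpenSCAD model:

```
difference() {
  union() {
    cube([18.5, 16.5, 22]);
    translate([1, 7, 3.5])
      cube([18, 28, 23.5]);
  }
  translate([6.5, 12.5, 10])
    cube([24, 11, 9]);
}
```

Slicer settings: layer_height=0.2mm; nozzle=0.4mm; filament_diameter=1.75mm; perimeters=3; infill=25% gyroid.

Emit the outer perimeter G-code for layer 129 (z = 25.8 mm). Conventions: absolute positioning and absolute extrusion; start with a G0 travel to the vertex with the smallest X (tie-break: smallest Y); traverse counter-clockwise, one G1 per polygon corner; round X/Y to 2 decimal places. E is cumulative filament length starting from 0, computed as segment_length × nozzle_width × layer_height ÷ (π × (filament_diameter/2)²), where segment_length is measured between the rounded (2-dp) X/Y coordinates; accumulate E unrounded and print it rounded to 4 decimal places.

G0 X1.00 Y7.00 Z25.80
G1 X19.00 Y7.00 E0.5987
G1 X19.00 Y35.00 E1.5300
G1 X1.00 Y35.00 E2.1286
G1 X1.00 Y7.00 E3.0599

At z = 25.8 mm: the cube does not reach this height (z outside [0, 22]); the cube at (1, 7) is present — its section is the full 18×28 rectangle; Combining (union): only the 18×28 cube at (1, 7) is present, so the union is just that shape — 1 connected region; the cube at (6.5, 12.5) is absent (z outside [10, 19]); After the difference (first − rest): none of the subtracted shapes is present at this height, so that combined region is unchanged — 1 connected region. The outline is a single polygon with 4 vertices. Extrusion per mm of travel: 0.4 × 0.2 / (π × 0.875²) = 0.033260. Accumulating E over each segment gives final E = 3.0599.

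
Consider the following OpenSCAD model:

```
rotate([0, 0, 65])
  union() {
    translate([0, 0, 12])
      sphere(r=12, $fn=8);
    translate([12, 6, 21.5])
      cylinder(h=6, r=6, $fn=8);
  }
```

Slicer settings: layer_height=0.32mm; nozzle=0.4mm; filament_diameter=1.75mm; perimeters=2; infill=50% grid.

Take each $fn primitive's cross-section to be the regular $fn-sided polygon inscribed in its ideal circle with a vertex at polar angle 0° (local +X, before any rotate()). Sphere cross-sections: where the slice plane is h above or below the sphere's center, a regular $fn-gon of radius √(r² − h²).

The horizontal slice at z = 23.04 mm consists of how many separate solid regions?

At z = 23.04 mm: the r=12 sphere contributes a regular 8-gon of circumradius √(12²−11.04²) = 4.703; the r=6 cylinder at (12, 6) contributes a regular 8-gon of circumradius 6; Combining (union): the 2 present regions are separate (no shared area or edge), so areas and boundary lengths simply add and each stays a separate island — 2 connected regions; (rotated 65° about Z; rotation is an isometry so areas/perimeters/island counts are preserved). The result has 2 disconnected regions.

2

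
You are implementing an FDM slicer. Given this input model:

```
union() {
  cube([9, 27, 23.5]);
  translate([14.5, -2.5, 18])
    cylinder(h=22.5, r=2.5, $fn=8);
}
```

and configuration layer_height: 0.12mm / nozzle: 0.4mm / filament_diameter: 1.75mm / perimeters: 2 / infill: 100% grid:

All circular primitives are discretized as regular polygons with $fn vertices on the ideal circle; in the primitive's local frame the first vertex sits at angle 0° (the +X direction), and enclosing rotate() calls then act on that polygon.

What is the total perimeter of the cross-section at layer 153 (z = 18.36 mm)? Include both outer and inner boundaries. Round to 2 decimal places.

At z = 18.36 mm: the cube (footprint 9×27) is included at this height (perimeter 72.00 mm); the r=2.5 cylinder at (14.5, -2.5) gives a regular 8-gon of circumradius 2.5 (constant along its height) (perimeter = 2·8·2.500·sin(180°/8) = 15.31 mm); Taking the union: the 2 present regions are separate (no shared area or edge), so areas and boundary lengths simply add and each stays a separate island — boundary = 87.31 mm. Overall, the cross-section has 2 separate islands. Total boundary length (outer) = 87.31 mm.

87.31 mm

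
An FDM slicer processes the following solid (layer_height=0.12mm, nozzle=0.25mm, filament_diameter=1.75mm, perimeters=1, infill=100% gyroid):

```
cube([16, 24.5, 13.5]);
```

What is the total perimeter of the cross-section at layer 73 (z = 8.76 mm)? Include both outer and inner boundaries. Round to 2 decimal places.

81.00 mm

At z = 8.76 mm: the cube (footprint 16×24.5) is included at this height (perimeter 81.00 mm). Overall, the cross-section is a single solid region. Total boundary length (outer) = 81.00 mm.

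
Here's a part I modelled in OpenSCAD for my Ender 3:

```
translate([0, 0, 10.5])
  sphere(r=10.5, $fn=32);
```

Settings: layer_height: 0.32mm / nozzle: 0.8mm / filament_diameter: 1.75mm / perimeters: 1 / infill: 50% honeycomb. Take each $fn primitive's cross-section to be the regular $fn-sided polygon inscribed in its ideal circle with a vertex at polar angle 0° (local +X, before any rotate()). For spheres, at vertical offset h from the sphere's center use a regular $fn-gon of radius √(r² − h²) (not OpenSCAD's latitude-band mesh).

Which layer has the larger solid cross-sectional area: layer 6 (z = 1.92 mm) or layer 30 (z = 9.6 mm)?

layer 30 (z = 9.6 mm)

Layer 6 (z = 1.92): the r=10.5 sphere slices to a regular 32-gon of circumradius 6.053 (√(r²−h²) with h=8.58 from center) (area = (32/2)·6.053²·sin(360°/32) = 114.35 mm²). So its area = 114.35 mm². Layer 30 (z = 9.6): the r=10.5 sphere slices to a regular 32-gon of circumradius 10.461 (√(r²−h²) with h=0.9 from center) (area = (32/2)·10.461²·sin(360°/32) = 341.61 mm²). So its area = 341.61 mm². Layer 30 is larger (341.61 vs 114.35 mm²).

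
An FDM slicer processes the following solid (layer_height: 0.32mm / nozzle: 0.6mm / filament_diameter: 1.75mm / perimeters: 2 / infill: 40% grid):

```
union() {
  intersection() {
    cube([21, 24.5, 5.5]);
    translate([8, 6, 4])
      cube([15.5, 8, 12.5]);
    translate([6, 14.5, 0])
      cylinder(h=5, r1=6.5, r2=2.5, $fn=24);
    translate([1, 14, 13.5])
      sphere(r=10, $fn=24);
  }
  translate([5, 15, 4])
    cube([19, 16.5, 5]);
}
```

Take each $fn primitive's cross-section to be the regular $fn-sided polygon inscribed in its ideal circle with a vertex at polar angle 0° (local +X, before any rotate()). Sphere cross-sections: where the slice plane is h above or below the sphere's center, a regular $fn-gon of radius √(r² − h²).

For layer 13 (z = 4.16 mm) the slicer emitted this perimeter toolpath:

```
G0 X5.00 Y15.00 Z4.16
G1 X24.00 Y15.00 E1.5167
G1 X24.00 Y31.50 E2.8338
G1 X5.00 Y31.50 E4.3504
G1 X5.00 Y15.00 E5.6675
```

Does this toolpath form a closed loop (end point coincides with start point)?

Start point (G0): (5.00, 15.00). End point (last G1): the path returns to the start — closed.

yes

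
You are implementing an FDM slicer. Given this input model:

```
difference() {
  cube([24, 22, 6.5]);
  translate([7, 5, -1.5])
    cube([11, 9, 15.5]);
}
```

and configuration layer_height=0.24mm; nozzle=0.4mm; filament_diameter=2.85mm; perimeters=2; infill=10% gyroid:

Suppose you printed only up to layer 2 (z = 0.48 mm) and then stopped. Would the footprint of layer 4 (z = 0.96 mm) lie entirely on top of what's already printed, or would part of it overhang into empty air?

entirely on top

Compare the two slices. At z = 0.48: the cube (footprint 24×22) is included at this height (area 528.00 mm²); the cube at (7, 5) is present — its section is the full 11×9 rectangle (area 99.00 mm²); Taking the first minus the rest: starting from the 24×22 cube (528.00 mm²), the 11×9 cube at (7, 5) lies wholly inside it (removes its full 99.00 mm² and its 40.00 mm outline becomes a hole wall) — area = 429.00 mm². At z = 0.96: the cube is present — its section is the full 24×22 rectangle (area 528.00 mm²); the cube at (7, 5) is present — its section is the full 11×9 rectangle (area 99.00 mm²); After the difference (first − rest): starting from the 24×22 cube (528.00 mm²), the 11×9 cube at (7, 5) lies wholly inside it (removes its full 99.00 mm² and its 40.00 mm outline becomes a hole wall) — area = 429.00 mm². Checking containment: the cross-section at z = 0.96 is a subset of the cross-section at z = 0.48.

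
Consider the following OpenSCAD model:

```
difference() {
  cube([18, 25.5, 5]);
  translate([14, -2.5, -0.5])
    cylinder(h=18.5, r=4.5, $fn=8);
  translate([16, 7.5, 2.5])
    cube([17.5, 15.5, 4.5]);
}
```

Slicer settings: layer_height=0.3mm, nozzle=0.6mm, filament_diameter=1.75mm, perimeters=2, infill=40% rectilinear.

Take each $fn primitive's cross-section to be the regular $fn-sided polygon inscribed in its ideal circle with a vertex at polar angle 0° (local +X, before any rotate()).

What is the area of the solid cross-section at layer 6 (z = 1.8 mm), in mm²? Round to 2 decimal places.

450.27 mm²

At z = 1.8 mm: the cube is present — its section is the full 18×25.5 rectangle (area 459.00 mm²); the r=4.5 cylinder at (14, -2.5) gives a regular 8-gon of circumradius 4.5 (constant along its height) (area = (8/2)·4.500²·sin(360°/8) = 57.28 mm²); the cube at (16, 7.5) does not reach this height (z outside [2.5, 7]); After the difference (first − rest): starting from the 18×25.5 cube (459.00 mm²), the r=4.5 cylinder at (14, -2.5) partially overlaps it — only the 8.73 mm² overlap (of its 57.28 mm²) is removed, clipping the outline — area = 450.27 mm². Overall, the cross-section is a single solid region. Net area = 450.27 mm².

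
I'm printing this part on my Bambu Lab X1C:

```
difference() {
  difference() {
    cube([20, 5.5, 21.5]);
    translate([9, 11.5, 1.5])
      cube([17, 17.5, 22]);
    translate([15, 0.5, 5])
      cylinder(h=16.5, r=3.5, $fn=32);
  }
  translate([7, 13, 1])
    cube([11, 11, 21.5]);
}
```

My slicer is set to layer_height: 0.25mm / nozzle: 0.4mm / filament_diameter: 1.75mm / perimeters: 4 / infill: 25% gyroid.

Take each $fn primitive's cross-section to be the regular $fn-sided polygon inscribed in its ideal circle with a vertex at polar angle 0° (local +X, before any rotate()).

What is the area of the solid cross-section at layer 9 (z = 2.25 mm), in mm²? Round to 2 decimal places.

110.00 mm²

At z = 2.25 mm: the 20×5.5 cube contributes its full rectangle (area 110.00 mm²); the cube at (9, 11.5) (footprint 17×17.5) is included at this height (area 297.50 mm²); the cylinder at (15, 0.5) does not reach this height (z outside [5, 21.5]); Taking the first minus the rest: starting from the 20×5.5 cube (110.00 mm²), the 17×17.5 cube at (9, 11.5) misses the remaining region (no effect) — area = 110.00 mm²; the cube at (7, 13) (footprint 11×11) is included at this height (area 121.00 mm²); Taking the first minus the rest: starting from the result so far (110.00 mm²), the 11×11 cube at (7, 13) misses the remaining region (no effect) — area = 110.00 mm². Overall, the cross-section is a single solid region. Net area = 110.00 mm².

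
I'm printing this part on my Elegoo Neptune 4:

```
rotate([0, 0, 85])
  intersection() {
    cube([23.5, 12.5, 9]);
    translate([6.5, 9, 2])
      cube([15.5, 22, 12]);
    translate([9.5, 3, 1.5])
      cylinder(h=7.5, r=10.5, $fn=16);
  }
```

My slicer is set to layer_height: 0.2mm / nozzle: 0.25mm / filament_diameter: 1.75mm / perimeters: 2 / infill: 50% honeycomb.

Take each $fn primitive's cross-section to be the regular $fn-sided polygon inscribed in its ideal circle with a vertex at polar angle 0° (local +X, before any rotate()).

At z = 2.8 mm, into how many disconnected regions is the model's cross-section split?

At z = 2.8 mm: the cube is present — its section is the full 23.5×12.5 rectangle; the cube at (6.5, 9) (footprint 15.5×22) is included at this height; the r=10.5 cylinder at (9.5, 3) gives a regular 16-gon of circumradius 10.5 (constant along its height); After intersecting: the 15.5×22 cube at (6.5, 9) partially overlaps the 23.5×12.5 cube; clipping to the common part keeps 54.25 mm²; the r=10.5 cylinder at (9.5, 3) partially overlaps the running intersection; clipping to the common part keeps 33.94 mm² — 1 connected region; (whole slice rotated 85° about Z — lengths, areas and connectivity unchanged). The result has 1 disconnected region.

1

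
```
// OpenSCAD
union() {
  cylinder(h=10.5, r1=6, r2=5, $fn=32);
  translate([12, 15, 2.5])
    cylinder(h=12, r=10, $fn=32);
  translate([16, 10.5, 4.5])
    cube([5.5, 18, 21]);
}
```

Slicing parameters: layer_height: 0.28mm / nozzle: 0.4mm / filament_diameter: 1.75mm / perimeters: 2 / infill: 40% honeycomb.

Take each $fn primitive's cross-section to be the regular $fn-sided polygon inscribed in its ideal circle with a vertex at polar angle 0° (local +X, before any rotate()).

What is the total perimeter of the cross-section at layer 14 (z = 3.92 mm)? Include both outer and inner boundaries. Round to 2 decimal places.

At z = 3.92 mm: the cone (r1=6→r2=5) has section circumradius 5.627 here — a regular 32-gon (perimeter = 2·32·5.627·sin(180°/32) = 35.30 mm); the cylinder at (12, 15): section is a regular 32-gon, circumradius r=10 (perimeter = 2·32·10.000·sin(180°/32) = 62.73 mm); the cube at (16, 10.5) is absent (z outside [4.5, 25.5]); Combining (union): the 2 present regions are separate (no shared area or edge), so areas and boundary lengths simply add and each stays a separate island — boundary = 98.03 mm. Overall, the cross-section has 2 separate islands. Total boundary length (outer) = 98.03 mm.

98.03 mm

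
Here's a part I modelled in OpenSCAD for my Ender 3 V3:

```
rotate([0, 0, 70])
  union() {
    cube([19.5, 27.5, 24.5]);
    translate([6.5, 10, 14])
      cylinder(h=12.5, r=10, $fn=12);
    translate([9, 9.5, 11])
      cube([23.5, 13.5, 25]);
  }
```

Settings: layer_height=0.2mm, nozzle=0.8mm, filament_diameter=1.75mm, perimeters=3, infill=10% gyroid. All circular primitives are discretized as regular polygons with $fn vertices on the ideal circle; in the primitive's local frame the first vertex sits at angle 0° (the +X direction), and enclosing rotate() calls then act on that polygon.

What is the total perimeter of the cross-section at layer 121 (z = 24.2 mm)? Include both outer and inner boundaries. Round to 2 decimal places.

At z = 24.2 mm: the 19.5×27.5 cube contributes its full rectangle (perimeter 94.00 mm); the r=10 cylinder at (6.5, 10) gives a regular 12-gon of circumradius 10 (constant along its height) (perimeter = 2·12·10.000·sin(180°/12) = 62.12 mm); the cube at (9, 9.5) is present — its section is the full 23.5×13.5 rectangle (perimeter 74.00 mm); Merging all regions: the regions partially overlap (shared area 408.78 mm²), so the edge portions inside another operand are dropped and the merged outline is re-measured after clipping — boundary = 122.14 mm; (rotated 70° about Z; rotation is an isometry so areas/perimeters/island counts are preserved). Overall, the cross-section is a single solid region. Total boundary length (outer) = 122.14 mm.

122.14 mm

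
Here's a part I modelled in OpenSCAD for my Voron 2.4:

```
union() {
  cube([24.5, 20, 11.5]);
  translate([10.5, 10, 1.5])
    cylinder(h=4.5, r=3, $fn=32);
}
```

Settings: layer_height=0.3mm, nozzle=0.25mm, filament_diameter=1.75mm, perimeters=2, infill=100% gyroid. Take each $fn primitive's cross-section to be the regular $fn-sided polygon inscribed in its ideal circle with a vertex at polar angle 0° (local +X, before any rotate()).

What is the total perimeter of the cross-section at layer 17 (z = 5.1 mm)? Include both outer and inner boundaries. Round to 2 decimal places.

At z = 5.1 mm: the cube is present — its section is the full 24.5×20 rectangle (perimeter 89.00 mm); the r=3 cylinder at (10.5, 10) gives a regular 32-gon of circumradius 3 (constant along its height) (perimeter = 2·32·3.000·sin(180°/32) = 18.82 mm); Taking the union: the r=3 cylinder at (10.5, 10) lies entirely inside the 24.5×20 cube, so the union is just the 24.5×20 cube — boundary = 89.00 mm. Overall, the cross-section is a single solid region. Total boundary length (outer) = 89.00 mm.

89.00 mm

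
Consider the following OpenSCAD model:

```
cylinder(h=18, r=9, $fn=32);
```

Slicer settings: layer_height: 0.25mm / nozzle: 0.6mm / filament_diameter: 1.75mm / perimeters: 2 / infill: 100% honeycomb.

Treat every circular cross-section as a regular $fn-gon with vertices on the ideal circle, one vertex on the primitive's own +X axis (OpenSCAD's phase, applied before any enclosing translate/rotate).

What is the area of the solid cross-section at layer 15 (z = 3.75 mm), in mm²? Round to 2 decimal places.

At z = 3.75 mm: the r=9 cylinder contributes a regular 32-gon of circumradius 9 (area = (32/2)·9.000²·sin(360°/32) = 252.84 mm²). Overall, the cross-section is a single solid region. Net area = 252.84 mm².

252.84 mm²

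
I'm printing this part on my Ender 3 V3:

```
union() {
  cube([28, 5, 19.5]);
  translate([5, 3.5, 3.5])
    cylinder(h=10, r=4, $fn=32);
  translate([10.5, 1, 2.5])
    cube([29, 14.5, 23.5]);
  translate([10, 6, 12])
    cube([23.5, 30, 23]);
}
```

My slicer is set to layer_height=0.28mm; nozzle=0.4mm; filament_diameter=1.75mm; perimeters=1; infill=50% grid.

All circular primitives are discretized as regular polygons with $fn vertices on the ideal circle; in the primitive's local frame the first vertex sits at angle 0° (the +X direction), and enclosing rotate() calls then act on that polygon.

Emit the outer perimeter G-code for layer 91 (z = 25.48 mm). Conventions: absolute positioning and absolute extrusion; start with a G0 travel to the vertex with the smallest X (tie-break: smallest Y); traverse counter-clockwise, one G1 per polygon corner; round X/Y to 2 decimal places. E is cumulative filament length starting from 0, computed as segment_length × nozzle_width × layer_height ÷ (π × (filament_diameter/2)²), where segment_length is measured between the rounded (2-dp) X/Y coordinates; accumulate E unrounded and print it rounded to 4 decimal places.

G0 X10.00 Y6.00 Z25.48
G1 X10.50 Y6.00 E0.0233
G1 X10.50 Y1.00 E0.2561
G1 X39.50 Y1.00 E1.6065
G1 X39.50 Y15.50 E2.2816
G1 X33.50 Y15.50 E2.5610
G1 X33.50 Y36.00 E3.5156
G1 X10.00 Y36.00 E4.6099
G1 X10.00 Y6.00 E6.0068

At z = 25.48 mm: the cube is not intersected at this z (z outside [0, 19.5]); the cylinder at (5, 3.5) does not reach this height (z outside [3.5, 13.5]); the cube at (10.5, 1) (footprint 29×14.5) is included at this height; the cube at (10, 6) (footprint 23.5×30) is included at this height; Merging all regions: the regions partially overlap (shared area 218.50 mm²), so overlapping operands fuse into one piece — 1 connected region. The outline is a single polygon with 8 vertices. Extrusion per mm of travel: 0.4 × 0.28 / (π × 0.875²) = 0.046564. Accumulating E over each segment gives final E = 6.0068.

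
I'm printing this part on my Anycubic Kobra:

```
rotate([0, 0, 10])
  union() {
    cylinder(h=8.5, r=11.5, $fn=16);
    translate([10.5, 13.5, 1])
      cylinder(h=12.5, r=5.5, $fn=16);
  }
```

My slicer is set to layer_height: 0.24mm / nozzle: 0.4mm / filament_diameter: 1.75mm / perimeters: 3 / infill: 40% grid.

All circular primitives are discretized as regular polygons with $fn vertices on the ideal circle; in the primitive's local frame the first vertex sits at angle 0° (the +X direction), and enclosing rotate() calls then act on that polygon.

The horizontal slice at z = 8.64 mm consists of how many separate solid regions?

At z = 8.64 mm: the cylinder does not reach this height (z outside [0, 8.5]); the r=5.5 cylinder at (10.5, 13.5) contributes a regular 16-gon of circumradius 5.5; Merging all regions: only the r=5.5 cylinder at (10.5, 13.5) is present, so the union is just that shape — 1 connected region; (whole slice rotated 10° about Z — lengths, areas and connectivity unchanged). The result has 1 disconnected region.

1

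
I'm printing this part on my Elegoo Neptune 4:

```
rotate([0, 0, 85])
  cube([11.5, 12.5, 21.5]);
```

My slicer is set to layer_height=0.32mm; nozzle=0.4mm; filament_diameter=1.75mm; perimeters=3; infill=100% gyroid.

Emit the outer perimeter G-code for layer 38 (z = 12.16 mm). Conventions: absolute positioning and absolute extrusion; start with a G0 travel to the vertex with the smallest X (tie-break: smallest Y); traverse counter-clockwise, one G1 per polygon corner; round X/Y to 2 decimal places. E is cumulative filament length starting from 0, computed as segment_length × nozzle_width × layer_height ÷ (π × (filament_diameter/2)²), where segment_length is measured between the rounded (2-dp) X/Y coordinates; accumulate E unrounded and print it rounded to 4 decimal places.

At z = 12.16 mm: the cube (footprint 11.5×12.5) is included at this height; (whole slice rotated 85° about Z — lengths, areas and connectivity unchanged). The outline is a single polygon with 4 vertices. Extrusion per mm of travel: 0.4 × 0.32 / (π × 0.875²) = 0.053216. Accumulating E over each segment gives final E = 2.5545.

G0 X-12.45 Y1.09 Z12.16
G1 X0.00 Y0.00 E0.6651
G1 X1.00 Y11.46 E1.2773
G1 X-11.45 Y12.55 E1.9423
G1 X-12.45 Y1.09 E2.5545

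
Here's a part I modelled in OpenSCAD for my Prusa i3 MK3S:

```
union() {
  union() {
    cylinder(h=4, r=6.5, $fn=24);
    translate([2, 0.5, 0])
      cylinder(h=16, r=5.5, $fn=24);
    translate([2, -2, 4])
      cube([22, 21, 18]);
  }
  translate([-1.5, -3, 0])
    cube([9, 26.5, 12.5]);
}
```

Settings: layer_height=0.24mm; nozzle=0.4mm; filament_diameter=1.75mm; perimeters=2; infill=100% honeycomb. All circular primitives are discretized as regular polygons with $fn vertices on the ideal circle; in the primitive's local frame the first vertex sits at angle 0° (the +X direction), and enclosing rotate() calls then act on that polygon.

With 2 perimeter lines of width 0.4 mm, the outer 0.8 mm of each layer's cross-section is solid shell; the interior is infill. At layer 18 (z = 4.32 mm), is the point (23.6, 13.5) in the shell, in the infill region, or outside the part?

At z = 4.32 mm: the cylinder does not reach this height (z outside [0, 4]); the r=5.5 cylinder at (2, 0.5) contributes a regular 24-gon of circumradius 5.5; the cube at (2, -2) is present — its section is the full 22×21 rectangle; Combining (union): the regions partially overlap (shared area 36.66 mm²), so overlapping operands fuse into one piece — 1 connected region; the cube at (-1.5, -3) is present — its section is the full 9×26.5 rectangle; Combining (union): the regions partially overlap (shared area 150.05 mm²), so overlapping operands fuse into one piece — 1 connected region. Overall, the cross-section is a single solid region. The nearest boundary edge runs (24.00, 19.00)→(24.00, -2.00); distance from the point to it = 0.40 mm. The point is inside the cross-section, 0.40 mm from the nearest boundary — within the 0.8 mm shell band (2 × 0.4).

shell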